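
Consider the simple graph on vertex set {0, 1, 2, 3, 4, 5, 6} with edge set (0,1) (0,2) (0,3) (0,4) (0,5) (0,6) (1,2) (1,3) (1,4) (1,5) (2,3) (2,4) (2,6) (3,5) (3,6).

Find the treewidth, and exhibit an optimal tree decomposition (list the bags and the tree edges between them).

Each bag holds 4 vertices, so the decomposition has width 3, which upper-bounds the treewidth. On the other hand G contains the 4-clique {0, 1, 2, 3}. A clique must lie in a single bag of any decomposition, so no decomposition can have width below 3. Combining the bounds, tw(G) = 3.

Treewidth 3.
One such decomposition:
Bags: B1 = {0, 1, 2, 3}  B2 = {0, 1, 3, 5}  B3 = {0, 2, 3, 6}  B4 = {0, 1, 2, 4}
Tree: B1–B2, B1–B3, B1–B4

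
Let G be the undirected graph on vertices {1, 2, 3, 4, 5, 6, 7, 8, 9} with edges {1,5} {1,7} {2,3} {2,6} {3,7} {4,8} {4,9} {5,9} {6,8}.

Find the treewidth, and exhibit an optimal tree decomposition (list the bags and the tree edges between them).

Treewidth 2.
One optimal decomposition is:
Bags: B1 = {2, 3, 7}  B2 = {1, 2, 7}  B3 = {1, 2, 5}  B4 = {2, 5, 9}  B5 = {2, 4, 9}  B6 = {2, 4, 8}  B7 = {2, 6, 8}
Tree: B1–B2, B2–B3, B3–B4, B4–B5, B5–B6, B6–B7

Each bag holds 3 vertices, so the decomposition has width 2, which upper-bounds the treewidth. The edges 2–3–7–1–5–9–4–8–6–2 form a cycle, so G is not a tree and its treewidth is at least 2. Hence tw(G) = 2 exactly.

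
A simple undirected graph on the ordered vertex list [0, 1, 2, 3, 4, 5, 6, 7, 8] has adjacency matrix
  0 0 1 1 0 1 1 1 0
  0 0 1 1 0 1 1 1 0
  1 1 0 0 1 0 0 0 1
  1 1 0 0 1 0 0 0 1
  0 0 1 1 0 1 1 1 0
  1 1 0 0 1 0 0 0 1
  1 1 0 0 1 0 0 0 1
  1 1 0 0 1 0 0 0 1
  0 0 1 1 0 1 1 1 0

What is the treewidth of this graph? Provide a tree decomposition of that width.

Treewidth 4.
One optimal decomposition is:
Bags: B1 = {0, 1, 4, 7, 8}  B2 = {0, 1, 3, 4, 8}  B3 = {0, 1, 4, 6, 8}  B4 = {0, 1, 2, 4, 8}  B5 = {0, 1, 4, 5, 8}
Tree: B1–B2, B2–B3, B3–B4, B4–B5

Every bag has size at most 5, so the width is 5 − 1 = 4 and tw(G) ≤ 4. For the lower bound: the 5 vertex sets {4,7}, {0,3}, {6,8}, {1}, {2} are disjoint, each induces a connected subgraph, and every pair is joined by at least one edge of G. Contracting each set to a single vertex therefore yields K_{5} as a minor, and since treewidth is minor-monotone, tw(G) ≥ tw(K_{5}) = 4. Combining the bounds, tw(G) = 4.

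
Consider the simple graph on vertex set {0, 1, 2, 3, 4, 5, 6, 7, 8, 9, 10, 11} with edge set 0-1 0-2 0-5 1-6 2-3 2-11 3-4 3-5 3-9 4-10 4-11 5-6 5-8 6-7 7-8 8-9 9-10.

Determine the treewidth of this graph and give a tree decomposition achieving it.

The largest bag has 4 vertices, giving width 3; this decomposition certifies tw(G) ≤ 3. For the lower bound: the 4 vertex sets {4,10,11}, {9}, {3}, {0,2,5,8} are disjoint, each induces a connected subgraph, and every pair is joined by at least one edge of G. Contracting each set to a single vertex therefore yields K_{4} as a minor, and since treewidth is minor-monotone, tw(G) ≥ tw(K_{4}) = 3. Combining the bounds, tw(G) = 3.

Treewidth 3.
One such decomposition:
Bags: B1 = {4, 9, 10, 11}  B2 = {3, 4, 9, 11}  B3 = {2, 3, 9, 11}  B4 = {2, 3, 8, 9}  B5 = {2, 3, 5, 8}  B6 = {0, 2, 5, 8}  B7 = {0, 5, 7, 8}  B8 = {0, 5, 6, 7}  B9 = {0, 1, 6, 7}
Tree: B1–B2, B2–B3, B3–B4, B4–B5, B5–B6, B6–B7, B7–B8, B8–B9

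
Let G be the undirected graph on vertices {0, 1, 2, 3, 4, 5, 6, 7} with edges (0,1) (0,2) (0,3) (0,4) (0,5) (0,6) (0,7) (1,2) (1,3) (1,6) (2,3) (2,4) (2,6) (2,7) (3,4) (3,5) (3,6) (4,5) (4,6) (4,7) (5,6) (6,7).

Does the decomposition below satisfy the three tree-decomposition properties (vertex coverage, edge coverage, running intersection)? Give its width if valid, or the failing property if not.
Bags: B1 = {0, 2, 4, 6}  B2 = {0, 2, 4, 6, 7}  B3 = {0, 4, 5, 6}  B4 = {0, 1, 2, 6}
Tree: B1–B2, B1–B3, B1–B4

No — vertex 3 appears in no bag.

A tree decomposition must satisfy three properties: every vertex lies in some bag; for every edge, both endpoints lie together in some bag; and for every vertex, the bags containing it form a connected subtree. Here vertex 3 appears in no bag, so the decomposition is invalid.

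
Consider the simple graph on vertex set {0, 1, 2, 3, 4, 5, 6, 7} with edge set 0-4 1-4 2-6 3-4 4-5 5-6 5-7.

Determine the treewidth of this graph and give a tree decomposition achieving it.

Every bag has size at most 2, so the width is 2 − 1 = 1 and tw(G) ≤ 1. Since G has at least one edge (e.g. 5–4), it is not an edgeless graph, so tw(G) ≥ 1. Hence tw(G) = 1 exactly.

Treewidth 1.
One optimal decomposition is:
Bags: B1 = {4, 5}  B2 = {5, 6}  B3 = {0, 4}  B4 = {3, 4}  B5 = {2, 6}  B6 = {5, 7}  B7 = {1, 4}
Tree: B1–B2, B1–B3, B3–B4, B2–B5, B2–B6, B4–B7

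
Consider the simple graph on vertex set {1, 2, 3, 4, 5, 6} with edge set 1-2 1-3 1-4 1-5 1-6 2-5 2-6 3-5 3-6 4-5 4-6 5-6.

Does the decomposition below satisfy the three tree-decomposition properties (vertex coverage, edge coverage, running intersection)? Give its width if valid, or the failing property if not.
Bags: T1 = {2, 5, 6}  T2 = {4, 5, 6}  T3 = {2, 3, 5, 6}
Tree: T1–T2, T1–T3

A tree decomposition must satisfy three properties: every vertex lies in some bag; for every edge, both endpoints lie together in some bag; and for every vertex, the bags containing it form a connected subtree. Here vertex 1 appears in no bag, so the decomposition is invalid.

No — vertex 1 appears in no bag.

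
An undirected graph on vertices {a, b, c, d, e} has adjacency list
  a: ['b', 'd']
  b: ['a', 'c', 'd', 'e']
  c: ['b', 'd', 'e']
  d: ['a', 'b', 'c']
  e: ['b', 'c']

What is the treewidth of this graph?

A width-2 tree decomposition is:
Bags: B1 = {b, c, d}  B2 = {a, b, d}  B3 = {b, c, e}
Tree: B1–B2, B1–B3
Each bag holds 3 vertices, so the decomposition has width 2, which upper-bounds the treewidth. Conversely, {b, c, d} is a clique of size 3, and the vertices of any clique must share a bag in every tree decomposition; so some bag has ≥ 3 vertices and tw(G) ≥ 2. Hence tw(G) = 2 exactly.

2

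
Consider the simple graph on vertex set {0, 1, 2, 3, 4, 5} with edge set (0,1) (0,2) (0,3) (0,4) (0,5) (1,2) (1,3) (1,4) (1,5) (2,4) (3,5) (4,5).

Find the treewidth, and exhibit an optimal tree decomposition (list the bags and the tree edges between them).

Treewidth 3.
Bags: B1 = {0, 1, 2, 4}  B2 = {0, 1, 4, 5}  B3 = {0, 1, 3, 5}
Tree: B1–B2, B2–B3

Each bag holds 4 vertices, so the decomposition has width 3, which upper-bounds the treewidth. On the other hand G contains the 4-clique {0, 1, 3, 5}. A clique must lie in a single bag of any decomposition, so no decomposition can have width below 3. The upper and lower bounds meet at 3, so that is the treewidth.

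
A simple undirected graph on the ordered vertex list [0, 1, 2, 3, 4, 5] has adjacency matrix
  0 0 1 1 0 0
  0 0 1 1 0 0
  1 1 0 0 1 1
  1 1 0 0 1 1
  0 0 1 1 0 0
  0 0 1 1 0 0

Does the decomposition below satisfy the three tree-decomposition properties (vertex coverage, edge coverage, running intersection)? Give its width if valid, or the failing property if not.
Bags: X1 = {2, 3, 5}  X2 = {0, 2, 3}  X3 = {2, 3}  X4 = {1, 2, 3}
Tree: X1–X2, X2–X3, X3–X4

A tree decomposition must satisfy three properties: every vertex lies in some bag; for every edge, both endpoints lie together in some bag; and for every vertex, the bags containing it form a connected subtree. Here vertex 4 appears in no bag, so the decomposition is invalid.

No — vertex 4 appears in no bag.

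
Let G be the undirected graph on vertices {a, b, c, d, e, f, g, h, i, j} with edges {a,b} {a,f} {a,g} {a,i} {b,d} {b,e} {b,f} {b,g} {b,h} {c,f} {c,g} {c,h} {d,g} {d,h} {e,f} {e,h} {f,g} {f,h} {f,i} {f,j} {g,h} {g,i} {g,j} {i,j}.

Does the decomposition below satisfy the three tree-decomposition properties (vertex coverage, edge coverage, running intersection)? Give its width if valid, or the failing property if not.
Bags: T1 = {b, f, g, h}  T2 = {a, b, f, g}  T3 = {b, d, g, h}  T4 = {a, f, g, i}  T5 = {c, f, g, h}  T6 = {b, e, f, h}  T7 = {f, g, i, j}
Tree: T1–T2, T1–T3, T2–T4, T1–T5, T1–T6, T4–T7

Vertex coverage: the bags together contain {a, b, c, d, e, f, g, h, i, j}, the full vertex set. Edge coverage: each edge of G has both endpoints in at least one bag. Running intersection: for every vertex, the bags containing it form a connected subtree. All three properties hold, so this is a valid tree decomposition of width max|bag| − 1 = 3, and hence tw(G) ≤ 3.

Yes; width 3.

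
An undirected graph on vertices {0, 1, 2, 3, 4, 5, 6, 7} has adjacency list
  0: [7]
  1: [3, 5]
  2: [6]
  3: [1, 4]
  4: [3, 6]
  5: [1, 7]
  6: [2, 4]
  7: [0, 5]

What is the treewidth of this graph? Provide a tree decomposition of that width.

Treewidth 1.
Bags: B1 = {2, 6}  B2 = {4, 6}  B3 = {3, 4}  B4 = {1, 3}  B5 = {1, 5}  B6 = {5, 7}  B7 = {0, 7}
Tree: B1–B2, B2–B3, B3–B4, B4–B5, B5–B6, B6–B7

The largest bag has 2 vertices, giving width 1; this decomposition certifies tw(G) ≤ 1. Any graph with an edge has treewidth ≥ 1, and G has the edge 2–6. Combining the bounds, tw(G) = 1.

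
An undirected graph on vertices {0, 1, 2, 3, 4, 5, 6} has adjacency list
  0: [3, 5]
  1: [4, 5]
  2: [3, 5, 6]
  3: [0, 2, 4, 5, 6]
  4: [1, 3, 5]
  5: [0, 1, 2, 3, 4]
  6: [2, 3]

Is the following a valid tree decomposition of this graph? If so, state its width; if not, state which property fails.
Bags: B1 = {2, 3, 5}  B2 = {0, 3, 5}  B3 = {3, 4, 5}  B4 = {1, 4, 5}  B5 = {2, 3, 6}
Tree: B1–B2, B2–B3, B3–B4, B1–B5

Every vertex of G appears in some bag (union = {0, 1, 2, 3, 4, 5, 6}); every edge is covered by a bag; and for each vertex v the set of bags containing v is connected in the bag tree. The decomposition is therefore valid. The largest bag has 3 vertices, so the width is 2.

Yes; width 2.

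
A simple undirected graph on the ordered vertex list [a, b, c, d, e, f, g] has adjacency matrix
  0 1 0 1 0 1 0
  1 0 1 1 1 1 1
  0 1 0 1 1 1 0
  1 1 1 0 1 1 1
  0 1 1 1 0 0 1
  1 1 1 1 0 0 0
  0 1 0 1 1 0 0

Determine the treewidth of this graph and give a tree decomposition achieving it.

Treewidth 3.
One such decomposition:
Bags: B1 = {b, c, d, f}  B2 = {b, c, d, e}  B3 = {b, d, e, g}  B4 = {a, b, d, f}
Tree: B1–B2, B2–B3, B1–B4

Each bag holds 4 vertices, so the decomposition has width 3, which upper-bounds the treewidth. On the other hand G contains the 4-clique {b, d, e, g}. A clique must lie in a single bag of any decomposition, so no decomposition can have width below 3. Hence tw(G) = 3 exactly.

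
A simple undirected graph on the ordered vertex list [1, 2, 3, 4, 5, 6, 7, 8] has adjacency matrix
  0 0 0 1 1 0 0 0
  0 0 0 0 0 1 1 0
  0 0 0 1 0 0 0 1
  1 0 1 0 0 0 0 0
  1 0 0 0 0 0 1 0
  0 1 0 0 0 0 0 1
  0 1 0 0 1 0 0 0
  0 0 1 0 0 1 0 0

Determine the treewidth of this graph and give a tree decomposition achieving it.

Treewidth 2.
One such decomposition:
Bags: B1 = {3, 6, 8}  B2 = {2, 3, 6}  B3 = {2, 3, 7}  B4 = {3, 5, 7}  B5 = {1, 3, 5}  B6 = {1, 3, 4}
Tree: B1–B2, B2–B3, B3–B4, B4–B5, B5–B6

Each bag holds 3 vertices, so the decomposition has width 2, which upper-bounds the treewidth. The edges 3–8–6–2–7–5–1–4–3 form a cycle, so G is not a tree and its treewidth is at least 2. The upper and lower bounds meet at 2, so that is the treewidth.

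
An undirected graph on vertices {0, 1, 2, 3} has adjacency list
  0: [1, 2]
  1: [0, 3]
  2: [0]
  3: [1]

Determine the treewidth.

1

A width-1 tree decomposition is:
Bags: B1 = {0, 2}  B2 = {0, 1}  B3 = {1, 3}
Tree: B1–B2, B2–B3
The largest bag has 2 vertices, giving width 1; this decomposition certifies tw(G) ≤ 1. Since G has at least one edge (e.g. 2–0), it is not an edgeless graph, so tw(G) ≥ 1. Combining the bounds, tw(G) = 1.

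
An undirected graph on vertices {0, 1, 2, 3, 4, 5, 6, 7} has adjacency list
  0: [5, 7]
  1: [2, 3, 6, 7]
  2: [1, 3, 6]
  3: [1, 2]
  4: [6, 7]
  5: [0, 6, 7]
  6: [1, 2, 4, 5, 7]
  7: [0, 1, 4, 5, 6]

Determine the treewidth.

2

A width-2 tree decomposition is:
Bags: B1 = {5, 6, 7}  B2 = {1, 6, 7}  B3 = {1, 2, 6}  B4 = {1, 2, 3}  B5 = {0, 5, 7}  B6 = {4, 6, 7}
Tree: B1–B2, B2–B3, B3–B4, B1–B5, B1–B6
Every bag has size at most 3, so the width is 3 − 1 = 2 and tw(G) ≤ 2. For the lower bound, the 3 vertices {0, 5, 7} are pairwise adjacent, and any tree decomposition puts a clique entirely inside one bag — forcing width ≥ 2. Hence tw(G) = 2 exactly.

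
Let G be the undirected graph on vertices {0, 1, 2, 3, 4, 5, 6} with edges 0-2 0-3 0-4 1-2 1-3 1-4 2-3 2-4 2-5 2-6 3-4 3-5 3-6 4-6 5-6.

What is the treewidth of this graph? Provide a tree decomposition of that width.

Each bag holds 4 vertices, so the decomposition has width 3, which upper-bounds the treewidth. Conversely, {0, 2, 3, 4} is a clique of size 4, and the vertices of any clique must share a bag in every tree decomposition; so some bag has ≥ 4 vertices and tw(G) ≥ 3. Therefore the treewidth is 3.

Treewidth 3.
One optimal decomposition is:
Bags: B1 = {2, 3, 5, 6}  B2 = {2, 3, 4, 6}  B3 = {1, 2, 3, 4}  B4 = {0, 2, 3, 4}
Tree: B1–B2, B2–B3, B3–B4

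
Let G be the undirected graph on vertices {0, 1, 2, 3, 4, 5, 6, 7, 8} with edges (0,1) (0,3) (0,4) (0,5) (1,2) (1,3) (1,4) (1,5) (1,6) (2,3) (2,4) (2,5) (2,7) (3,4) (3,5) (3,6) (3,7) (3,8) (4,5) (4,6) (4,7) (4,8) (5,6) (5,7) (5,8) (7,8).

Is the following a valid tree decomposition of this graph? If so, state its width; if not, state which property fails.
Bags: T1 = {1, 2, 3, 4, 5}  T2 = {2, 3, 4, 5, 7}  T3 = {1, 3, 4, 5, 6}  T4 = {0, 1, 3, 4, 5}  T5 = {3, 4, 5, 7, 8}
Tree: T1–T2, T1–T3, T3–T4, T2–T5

Every vertex of G appears in some bag (union = {0, 1, 2, 3, 4, 5, 6, 7, 8}); every edge is covered by a bag; and for each vertex v the set of bags containing v is connected in the bag tree. The decomposition is therefore valid. The largest bag has 5 vertices, so the width is 4.

Yes; width 4.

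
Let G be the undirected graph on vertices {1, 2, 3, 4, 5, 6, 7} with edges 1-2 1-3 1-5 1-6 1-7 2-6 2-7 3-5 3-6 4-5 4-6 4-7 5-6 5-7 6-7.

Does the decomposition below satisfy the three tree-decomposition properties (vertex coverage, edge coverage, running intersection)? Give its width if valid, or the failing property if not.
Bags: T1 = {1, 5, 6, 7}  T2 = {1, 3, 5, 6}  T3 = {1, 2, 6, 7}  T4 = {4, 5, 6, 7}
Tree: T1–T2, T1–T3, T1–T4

Yes; width 3.

Every vertex of G appears in some bag (union = {1, 2, 3, 4, 5, 6, 7}); every edge is covered by a bag; and for each vertex v the set of bags containing v is connected in the bag tree. The decomposition is therefore valid. The largest bag has 4 vertices, so the width is 3.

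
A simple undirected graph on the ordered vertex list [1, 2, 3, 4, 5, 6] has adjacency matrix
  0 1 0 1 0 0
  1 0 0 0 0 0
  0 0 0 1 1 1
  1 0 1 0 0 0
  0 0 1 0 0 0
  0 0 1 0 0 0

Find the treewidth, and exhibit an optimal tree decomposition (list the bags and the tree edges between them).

Treewidth 1.
Bags: B1 = {3, 4}  B2 = {1, 4}  B3 = {1, 2}  B4 = {3, 5}  B5 = {3, 6}
Tree: B1–B2, B2–B3, B1–B4, B1–B5

Each bag holds 2 vertices, so the decomposition has width 1, which upper-bounds the treewidth. Any graph with an edge has treewidth ≥ 1, and G has the edge 3–4. Hence tw(G) = 1 exactly.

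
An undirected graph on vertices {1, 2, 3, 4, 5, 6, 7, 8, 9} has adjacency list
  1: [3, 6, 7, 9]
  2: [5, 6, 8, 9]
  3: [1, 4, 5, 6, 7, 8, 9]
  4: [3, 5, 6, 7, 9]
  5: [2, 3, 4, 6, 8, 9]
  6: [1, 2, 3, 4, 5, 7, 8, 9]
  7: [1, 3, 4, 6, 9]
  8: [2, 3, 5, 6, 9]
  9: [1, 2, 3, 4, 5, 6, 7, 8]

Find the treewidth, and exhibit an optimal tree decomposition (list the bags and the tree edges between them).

Treewidth 4.
Bags: B1 = {3, 4, 5, 6, 9}  B2 = {3, 4, 6, 7, 9}  B3 = {1, 3, 6, 7, 9}  B4 = {3, 5, 6, 8, 9}  B5 = {2, 5, 6, 8, 9}
Tree: B1–B2, B2–B3, B1–B4, B4–B5

Each bag holds 5 vertices, so the decomposition has width 4, which upper-bounds the treewidth. For the lower bound, the 5 vertices {2, 5, 6, 8, 9} are pairwise adjacent, and any tree decomposition puts a clique entirely inside one bag — forcing width ≥ 4. The upper and lower bounds meet at 4, so that is the treewidth.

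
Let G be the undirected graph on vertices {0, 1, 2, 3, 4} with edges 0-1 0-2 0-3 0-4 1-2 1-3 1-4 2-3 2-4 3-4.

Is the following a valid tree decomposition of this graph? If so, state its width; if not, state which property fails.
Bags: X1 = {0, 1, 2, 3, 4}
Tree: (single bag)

Yes; width 4.

Every vertex of G appears in some bag (union = {0, 1, 2, 3, 4}); every edge is covered by a bag; and for each vertex v the set of bags containing v is connected in the bag tree. The decomposition is therefore valid. The largest bag has 5 vertices, so the width is 4.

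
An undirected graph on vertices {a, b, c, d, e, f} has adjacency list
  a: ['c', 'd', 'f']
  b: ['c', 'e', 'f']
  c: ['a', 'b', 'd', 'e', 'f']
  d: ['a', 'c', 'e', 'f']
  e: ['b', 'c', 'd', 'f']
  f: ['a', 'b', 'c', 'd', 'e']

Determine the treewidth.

A width-3 tree decomposition is:
Bags: B1 = {b, c, e, f}  B2 = {c, d, e, f}  B3 = {a, c, d, f}
Tree: B1–B2, B2–B3
Every bag has size at most 4, so the width is 4 − 1 = 3 and tw(G) ≤ 3. Conversely, {c, d, e, f} is a clique of size 4, and the vertices of any clique must share a bag in every tree decomposition; so some bag has ≥ 4 vertices and tw(G) ≥ 3. Combining the bounds, tw(G) = 3.

3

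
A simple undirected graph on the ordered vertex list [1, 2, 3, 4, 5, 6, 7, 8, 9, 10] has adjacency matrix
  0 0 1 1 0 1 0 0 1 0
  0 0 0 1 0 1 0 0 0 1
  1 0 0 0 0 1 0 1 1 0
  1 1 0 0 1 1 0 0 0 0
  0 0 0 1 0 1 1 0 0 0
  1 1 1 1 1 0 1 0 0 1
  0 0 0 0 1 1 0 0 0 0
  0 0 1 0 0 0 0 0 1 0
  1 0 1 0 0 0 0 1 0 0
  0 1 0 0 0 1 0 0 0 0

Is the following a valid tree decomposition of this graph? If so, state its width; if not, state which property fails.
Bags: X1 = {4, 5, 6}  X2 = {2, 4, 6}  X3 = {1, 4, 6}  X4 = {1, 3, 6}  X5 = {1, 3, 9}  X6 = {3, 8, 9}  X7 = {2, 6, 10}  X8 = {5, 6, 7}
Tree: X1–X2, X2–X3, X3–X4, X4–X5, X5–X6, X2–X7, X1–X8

Yes; width 2.

Vertex coverage: the bags together contain {1, 2, 3, 4, 5, 6, 7, 8, 9, 10}, the full vertex set. Edge coverage: each edge of G has both endpoints in at least one bag. Running intersection: for every vertex, the bags containing it form a connected subtree. All three properties hold, so this is a valid tree decomposition of width max|bag| − 1 = 2, and hence tw(G) ≤ 2.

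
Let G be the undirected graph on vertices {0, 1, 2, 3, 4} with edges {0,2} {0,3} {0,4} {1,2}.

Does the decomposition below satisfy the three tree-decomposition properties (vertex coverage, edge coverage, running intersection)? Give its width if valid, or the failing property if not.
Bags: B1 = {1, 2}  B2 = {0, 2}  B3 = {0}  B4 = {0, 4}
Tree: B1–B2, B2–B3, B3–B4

A tree decomposition must satisfy three properties: every vertex lies in some bag; for every edge, both endpoints lie together in some bag; and for every vertex, the bags containing it form a connected subtree. Here vertex 3 appears in no bag, so the decomposition is invalid.

No — vertex 3 appears in no bag.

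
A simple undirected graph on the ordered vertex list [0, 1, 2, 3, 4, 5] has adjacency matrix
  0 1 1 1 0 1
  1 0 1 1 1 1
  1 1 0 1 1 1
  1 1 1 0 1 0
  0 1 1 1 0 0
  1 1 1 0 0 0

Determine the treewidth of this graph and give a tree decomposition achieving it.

Each bag holds 4 vertices, so the decomposition has width 3, which upper-bounds the treewidth. On the other hand G contains the 4-clique {0, 1, 2, 3}. A clique must lie in a single bag of any decomposition, so no decomposition can have width below 3. Hence tw(G) = 3 exactly.

Treewidth 3.
One optimal decomposition is:
Bags: B1 = {0, 1, 2, 3}  B2 = {1, 2, 3, 4}  B3 = {0, 1, 2, 5}
Tree: B1–B2, B1–B3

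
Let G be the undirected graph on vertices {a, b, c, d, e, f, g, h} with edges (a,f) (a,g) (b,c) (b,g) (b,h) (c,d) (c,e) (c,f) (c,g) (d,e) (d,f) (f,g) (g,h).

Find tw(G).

2

A width-2 tree decomposition is:
Bags: B1 = {c, f, g}  B2 = {c, d, f}  B3 = {b, c, g}  B4 = {b, g, h}  B5 = {a, f, g}  B6 = {c, d, e}
Tree: B1–B2, B1–B3, B3–B4, B1–B5, B2–B6
The largest bag has 3 vertices, giving width 2; this decomposition certifies tw(G) ≤ 2. For the lower bound, the 3 vertices {c, d, e} are pairwise adjacent, and any tree decomposition puts a clique entirely inside one bag — forcing width ≥ 2. Hence tw(G) = 2 exactly.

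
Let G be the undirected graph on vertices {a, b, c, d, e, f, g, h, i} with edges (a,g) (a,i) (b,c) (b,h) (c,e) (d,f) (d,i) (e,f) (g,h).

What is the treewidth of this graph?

2

A width-2 tree decomposition is:
Bags: B1 = {d, e, f}  B2 = {c, d, e}  B3 = {b, c, d}  B4 = {b, d, h}  B5 = {d, g, h}  B6 = {a, d, g}  B7 = {a, d, i}
Tree: B1–B2, B2–B3, B3–B4, B4–B5, B5–B6, B6–B7
The largest bag has 3 vertices, giving width 2; this decomposition certifies tw(G) ≤ 2. Since d–f–e–c–b–h–g–a–i–d is a cycle in G, G is not acyclic. Forests are exactly the graphs of treewidth ≤ 1, so tw(G) ≥ 2. Combining the bounds, tw(G) = 2.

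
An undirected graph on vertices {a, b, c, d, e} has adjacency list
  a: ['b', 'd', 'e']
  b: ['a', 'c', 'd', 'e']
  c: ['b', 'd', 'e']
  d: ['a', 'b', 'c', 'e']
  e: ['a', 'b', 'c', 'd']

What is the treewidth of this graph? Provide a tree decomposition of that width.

The largest bag has 4 vertices, giving width 3; this decomposition certifies tw(G) ≤ 3. On the other hand G contains the 4-clique {b, c, d, e}. A clique must lie in a single bag of any decomposition, so no decomposition can have width below 3. Combining the bounds, tw(G) = 3.

Treewidth 3.
One such decomposition:
Bags: B1 = {a, b, d, e}  B2 = {b, c, d, e}
Tree: B1–B2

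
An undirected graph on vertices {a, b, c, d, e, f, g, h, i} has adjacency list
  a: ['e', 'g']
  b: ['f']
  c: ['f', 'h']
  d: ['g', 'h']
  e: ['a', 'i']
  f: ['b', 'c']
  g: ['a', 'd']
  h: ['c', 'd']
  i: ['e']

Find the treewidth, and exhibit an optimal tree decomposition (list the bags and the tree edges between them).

Each bag holds 2 vertices, so the decomposition has width 1, which upper-bounds the treewidth. Any graph with an edge has treewidth ≥ 1, and G has the edge i–e. Therefore the treewidth is 1.

Treewidth 1.
One optimal decomposition is:
Bags: B1 = {e, i}  B2 = {a, e}  B3 = {a, g}  B4 = {d, g}  B5 = {d, h}  B6 = {c, h}  B7 = {c, f}  B8 = {b, f}
Tree: B1–B2, B2–B3, B3–B4, B4–B5, B5–B6, B6–B7, B7–B8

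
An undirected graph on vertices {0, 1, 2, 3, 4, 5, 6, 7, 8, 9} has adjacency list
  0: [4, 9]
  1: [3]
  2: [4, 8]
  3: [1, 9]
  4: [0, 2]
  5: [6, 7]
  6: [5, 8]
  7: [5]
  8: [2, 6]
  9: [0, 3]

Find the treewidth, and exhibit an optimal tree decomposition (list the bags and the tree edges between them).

Treewidth 1.
Bags: B1 = {1, 3}  B2 = {3, 9}  B3 = {0, 9}  B4 = {0, 4}  B5 = {2, 4}  B6 = {2, 8}  B7 = {6, 8}  B8 = {5, 6}  B9 = {5, 7}
Tree: B1–B2, B2–B3, B3–B4, B4–B5, B5–B6, B6–B7, B7–B8, B8–B9

Every bag has size at most 2, so the width is 2 − 1 = 1 and tw(G) ≤ 1. Since G has at least one edge (e.g. 1–3), it is not an edgeless graph, so tw(G) ≥ 1. The upper and lower bounds meet at 1, so that is the treewidth.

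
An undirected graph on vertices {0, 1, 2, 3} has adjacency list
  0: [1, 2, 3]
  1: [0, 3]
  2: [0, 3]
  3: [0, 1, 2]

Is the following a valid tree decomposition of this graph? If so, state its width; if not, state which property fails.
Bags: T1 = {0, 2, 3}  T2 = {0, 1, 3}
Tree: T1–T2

Vertex coverage: the bags together contain {0, 1, 2, 3}, the full vertex set. Edge coverage: each edge of G has both endpoints in at least one bag. Running intersection: for every vertex, the bags containing it form a connected subtree. All three properties hold, so this is a valid tree decomposition of width max|bag| − 1 = 2, and hence tw(G) ≤ 2.

Yes; width 2.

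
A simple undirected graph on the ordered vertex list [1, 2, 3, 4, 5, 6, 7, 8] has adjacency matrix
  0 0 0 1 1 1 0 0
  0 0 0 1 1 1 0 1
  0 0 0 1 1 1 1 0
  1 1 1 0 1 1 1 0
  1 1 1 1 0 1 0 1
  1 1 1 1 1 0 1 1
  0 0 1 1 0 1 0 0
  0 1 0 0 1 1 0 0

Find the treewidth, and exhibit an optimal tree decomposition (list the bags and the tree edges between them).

Treewidth 3.
Bags: B1 = {1, 4, 5, 6}  B2 = {3, 4, 5, 6}  B3 = {3, 4, 6, 7}  B4 = {2, 4, 5, 6}  B5 = {2, 5, 6, 8}
Tree: B1–B2, B2–B3, B2–B4, B4–B5

Each bag holds 4 vertices, so the decomposition has width 3, which upper-bounds the treewidth. On the other hand G contains the 4-clique {2, 5, 6, 8}. A clique must lie in a single bag of any decomposition, so no decomposition can have width below 3. Combining the bounds, tw(G) = 3.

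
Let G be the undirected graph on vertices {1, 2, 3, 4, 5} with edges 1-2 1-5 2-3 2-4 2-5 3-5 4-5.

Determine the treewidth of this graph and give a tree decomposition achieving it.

Each bag holds 3 vertices, so the decomposition has width 2, which upper-bounds the treewidth. For the lower bound, the 3 vertices {1, 2, 5} are pairwise adjacent, and any tree decomposition puts a clique entirely inside one bag — forcing width ≥ 2. Hence tw(G) = 2 exactly.

Treewidth 2.
Bags: B1 = {2, 3, 5}  B2 = {2, 4, 5}  B3 = {1, 2, 5}
Tree: B1–B2, B2–B3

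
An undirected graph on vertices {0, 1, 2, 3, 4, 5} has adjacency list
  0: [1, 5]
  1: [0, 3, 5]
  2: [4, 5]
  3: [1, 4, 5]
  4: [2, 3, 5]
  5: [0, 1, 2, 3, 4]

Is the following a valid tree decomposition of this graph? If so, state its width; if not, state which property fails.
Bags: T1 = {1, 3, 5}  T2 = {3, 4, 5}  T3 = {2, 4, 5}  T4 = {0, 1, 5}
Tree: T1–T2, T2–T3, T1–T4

Vertex coverage: the bags together contain {0, 1, 2, 3, 4, 5}, the full vertex set. Edge coverage: each edge of G has both endpoints in at least one bag. Running intersection: for every vertex, the bags containing it form a connected subtree. All three properties hold, so this is a valid tree decomposition of width max|bag| − 1 = 2, and hence tw(G) ≤ 2.

Yes; width 2.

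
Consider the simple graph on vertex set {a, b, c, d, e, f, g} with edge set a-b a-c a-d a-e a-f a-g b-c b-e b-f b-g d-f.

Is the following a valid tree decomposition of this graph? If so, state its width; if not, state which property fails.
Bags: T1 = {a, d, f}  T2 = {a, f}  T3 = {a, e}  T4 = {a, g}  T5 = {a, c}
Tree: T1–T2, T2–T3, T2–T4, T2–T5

A tree decomposition must satisfy three properties: every vertex lies in some bag; for every edge, both endpoints lie together in some bag; and for every vertex, the bags containing it form a connected subtree. Here vertex b appears in no bag, so the decomposition is invalid.

No — vertex b appears in no bag.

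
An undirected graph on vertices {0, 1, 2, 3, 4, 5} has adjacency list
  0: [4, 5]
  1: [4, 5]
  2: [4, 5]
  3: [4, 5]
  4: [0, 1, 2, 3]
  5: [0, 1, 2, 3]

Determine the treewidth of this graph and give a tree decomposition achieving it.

Each bag holds 3 vertices, so the decomposition has width 2, which upper-bounds the treewidth. The edges 0–5–3–4–0 form a cycle, so G is not a tree and its treewidth is at least 2. Hence tw(G) = 2 exactly.

Treewidth 2.
One such decomposition:
Bags: B1 = {0, 4, 5}  B2 = {3, 4, 5}  B3 = {1, 4, 5}  B4 = {2, 4, 5}
Tree: B1–B2, B2–B3, B3–B4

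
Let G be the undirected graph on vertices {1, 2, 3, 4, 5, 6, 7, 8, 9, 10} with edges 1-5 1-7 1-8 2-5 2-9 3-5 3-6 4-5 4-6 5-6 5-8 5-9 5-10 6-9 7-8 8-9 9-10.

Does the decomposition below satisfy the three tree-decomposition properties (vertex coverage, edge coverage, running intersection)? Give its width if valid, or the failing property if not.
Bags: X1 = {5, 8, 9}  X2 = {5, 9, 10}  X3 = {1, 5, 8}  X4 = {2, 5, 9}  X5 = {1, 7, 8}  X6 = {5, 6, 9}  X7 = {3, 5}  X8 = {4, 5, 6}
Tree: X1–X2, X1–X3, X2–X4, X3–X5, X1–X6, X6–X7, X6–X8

No — edge (6,3) lies in no bag.

A tree decomposition must satisfy three properties: every vertex lies in some bag; for every edge, both endpoints lie together in some bag; and for every vertex, the bags containing it form a connected subtree. Here edge (6,3) lies in no bag, so the decomposition is invalid.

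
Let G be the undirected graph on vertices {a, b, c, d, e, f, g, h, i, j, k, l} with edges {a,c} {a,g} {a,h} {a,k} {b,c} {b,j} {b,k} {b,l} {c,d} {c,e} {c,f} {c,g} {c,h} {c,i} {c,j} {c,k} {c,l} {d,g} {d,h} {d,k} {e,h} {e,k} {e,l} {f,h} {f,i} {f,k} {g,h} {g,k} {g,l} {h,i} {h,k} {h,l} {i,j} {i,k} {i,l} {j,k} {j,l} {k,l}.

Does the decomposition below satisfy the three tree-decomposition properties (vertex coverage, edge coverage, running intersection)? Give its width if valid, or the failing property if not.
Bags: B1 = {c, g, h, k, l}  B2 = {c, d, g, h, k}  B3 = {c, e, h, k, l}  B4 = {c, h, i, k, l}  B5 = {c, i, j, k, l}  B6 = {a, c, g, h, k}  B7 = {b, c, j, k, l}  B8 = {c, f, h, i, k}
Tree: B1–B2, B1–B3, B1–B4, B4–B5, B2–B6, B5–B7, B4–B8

Yes; width 4.

Vertex coverage: the bags together contain {a, b, c, d, e, f, g, h, i, j, k, l}, the full vertex set. Edge coverage: each edge of G has both endpoints in at least one bag. Running intersection: for every vertex, the bags containing it form a connected subtree. All three properties hold, so this is a valid tree decomposition of width max|bag| − 1 = 4, and hence tw(G) ≤ 4.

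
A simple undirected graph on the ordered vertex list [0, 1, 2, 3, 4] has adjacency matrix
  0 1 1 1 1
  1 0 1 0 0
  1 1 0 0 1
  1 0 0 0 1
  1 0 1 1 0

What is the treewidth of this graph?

A width-2 tree decomposition is:
Bags: B1 = {0, 1, 2}  B2 = {0, 2, 4}  B3 = {0, 3, 4}
Tree: B1–B2, B2–B3
Each bag holds 3 vertices, so the decomposition has width 2, which upper-bounds the treewidth. For the lower bound, the 3 vertices {0, 1, 2} are pairwise adjacent, and any tree decomposition puts a clique entirely inside one bag — forcing width ≥ 2. Combining the bounds, tw(G) = 2.

2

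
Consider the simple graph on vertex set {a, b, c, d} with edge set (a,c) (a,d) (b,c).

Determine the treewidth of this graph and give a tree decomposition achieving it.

Every bag has size at most 2, so the width is 2 − 1 = 1 and tw(G) ≤ 1. Any graph with an edge has treewidth ≥ 1, and G has the edge b–c. Hence tw(G) = 1 exactly.

Treewidth 1.
One optimal decomposition is:
Bags: B1 = {b, c}  B2 = {a, c}  B3 = {a, d}
Tree: B1–B2, B2–B3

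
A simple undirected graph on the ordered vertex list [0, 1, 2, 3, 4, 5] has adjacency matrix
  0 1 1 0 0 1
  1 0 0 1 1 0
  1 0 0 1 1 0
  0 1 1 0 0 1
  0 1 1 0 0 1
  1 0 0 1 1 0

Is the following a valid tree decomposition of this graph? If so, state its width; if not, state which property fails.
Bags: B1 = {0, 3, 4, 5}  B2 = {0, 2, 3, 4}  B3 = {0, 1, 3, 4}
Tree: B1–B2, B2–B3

Checking the three conditions: (i) the bags cover all of {0, 1, 2, 3, 4, 5}; (ii) for each edge, some bag contains both endpoints; (iii) the bags containing any fixed vertex form a subtree. All hold, so the decomposition is valid with width 4 − 1 = 3.

Yes; width 3.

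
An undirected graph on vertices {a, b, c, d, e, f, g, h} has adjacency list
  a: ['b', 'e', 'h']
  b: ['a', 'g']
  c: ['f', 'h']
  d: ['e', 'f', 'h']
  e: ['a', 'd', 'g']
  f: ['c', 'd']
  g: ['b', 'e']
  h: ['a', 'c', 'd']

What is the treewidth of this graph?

2

A width-2 tree decomposition is:
Bags: B1 = {a, b, g}  B2 = {a, e, g}  B3 = {a, e, h}  B4 = {d, e, h}  B5 = {c, d, h}  B6 = {c, d, f}
Tree: B1–B2, B2–B3, B3–B4, B4–B5, B5–B6
Each bag holds 3 vertices, so the decomposition has width 2, which upper-bounds the treewidth. The edges b–g–e–a–b form a cycle, so G is not a tree and its treewidth is at least 2. The upper and lower bounds meet at 2, so that is the treewidth.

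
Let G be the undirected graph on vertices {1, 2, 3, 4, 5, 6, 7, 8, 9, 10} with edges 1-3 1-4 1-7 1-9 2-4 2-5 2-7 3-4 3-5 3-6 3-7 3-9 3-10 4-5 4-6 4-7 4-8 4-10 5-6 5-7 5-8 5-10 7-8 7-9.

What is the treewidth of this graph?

3

A width-3 tree decomposition is:
Bags: B1 = {3, 4, 5, 7}  B2 = {3, 4, 5, 6}  B3 = {2, 4, 5, 7}  B4 = {1, 3, 4, 7}  B5 = {1, 3, 7, 9}  B6 = {3, 4, 5, 10}  B7 = {4, 5, 7, 8}
Tree: B1–B2, B1–B3, B1–B4, B4–B5, B2–B6, B3–B7
Each bag holds 4 vertices, so the decomposition has width 3, which upper-bounds the treewidth. Conversely, {1, 3, 7, 9} is a clique of size 4, and the vertices of any clique must share a bag in every tree decomposition; so some bag has ≥ 4 vertices and tw(G) ≥ 3. Therefore the treewidth is 3.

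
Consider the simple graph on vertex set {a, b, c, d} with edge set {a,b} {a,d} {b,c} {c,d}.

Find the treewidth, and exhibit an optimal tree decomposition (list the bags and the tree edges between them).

Treewidth 2.
Bags: B1 = {a, b, d}  B2 = {b, c, d}
Tree: B1–B2

The largest bag has 3 vertices, giving width 2; this decomposition certifies tw(G) ≤ 2. For the lower bound, G contains the cycle d–a–b–c–d, so G is not a forest; only forests have treewidth ≤ 1, hence tw(G) ≥ 2. Hence tw(G) = 2 exactly.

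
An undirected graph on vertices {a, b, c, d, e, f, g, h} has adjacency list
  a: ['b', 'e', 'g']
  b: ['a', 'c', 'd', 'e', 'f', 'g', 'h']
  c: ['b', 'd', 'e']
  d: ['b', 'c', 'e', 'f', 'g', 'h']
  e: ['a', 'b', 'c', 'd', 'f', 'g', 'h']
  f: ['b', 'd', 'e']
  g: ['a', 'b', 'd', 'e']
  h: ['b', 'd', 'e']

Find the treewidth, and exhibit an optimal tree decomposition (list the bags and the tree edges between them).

Each bag holds 4 vertices, so the decomposition has width 3, which upper-bounds the treewidth. On the other hand G contains the 4-clique {b, d, e, g}. A clique must lie in a single bag of any decomposition, so no decomposition can have width below 3. Therefore the treewidth is 3.

Treewidth 3.
One optimal decomposition is:
Bags: B1 = {b, c, d, e}  B2 = {b, d, e, g}  B3 = {b, d, e, f}  B4 = {b, d, e, h}  B5 = {a, b, e, g}
Tree: B1–B2, B2–B3, B1–B4, B2–B5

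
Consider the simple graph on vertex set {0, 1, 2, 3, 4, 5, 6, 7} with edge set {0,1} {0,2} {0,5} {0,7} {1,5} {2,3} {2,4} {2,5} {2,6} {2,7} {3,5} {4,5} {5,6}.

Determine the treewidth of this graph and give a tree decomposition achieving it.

Every bag has size at most 3, so the width is 3 − 1 = 2 and tw(G) ≤ 2. For the lower bound, the 3 vertices {0, 1, 5} are pairwise adjacent, and any tree decomposition puts a clique entirely inside one bag — forcing width ≥ 2. Hence tw(G) = 2 exactly.

Treewidth 2.
Bags: B1 = {2, 4, 5}  B2 = {2, 5, 6}  B3 = {2, 3, 5}  B4 = {0, 2, 5}  B5 = {0, 2, 7}  B6 = {0, 1, 5}
Tree: B1–B2, B2–B3, B3–B4, B4–B5, B4–B6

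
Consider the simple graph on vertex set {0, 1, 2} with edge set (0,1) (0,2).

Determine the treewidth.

A width-1 tree decomposition is:
Bags: B1 = {0, 2}  B2 = {0, 1}
Tree: B1–B2
Every bag has size at most 2, so the width is 2 − 1 = 1 and tw(G) ≤ 1. Any graph with an edge has treewidth ≥ 1, and G has the edge 0–2. The upper and lower bounds meet at 1, so that is the treewidth.

1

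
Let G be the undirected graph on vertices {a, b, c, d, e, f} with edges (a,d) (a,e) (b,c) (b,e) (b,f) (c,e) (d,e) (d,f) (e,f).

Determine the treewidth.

2

A width-2 tree decomposition is:
Bags: B1 = {a, d, e}  B2 = {d, e, f}  B3 = {b, e, f}  B4 = {b, c, e}
Tree: B1–B2, B2–B3, B3–B4
Every bag has size at most 3, so the width is 3 − 1 = 2 and tw(G) ≤ 2. On the other hand G contains the 3-clique {a, d, e}. A clique must lie in a single bag of any decomposition, so no decomposition can have width below 2. Therefore the treewidth is 2.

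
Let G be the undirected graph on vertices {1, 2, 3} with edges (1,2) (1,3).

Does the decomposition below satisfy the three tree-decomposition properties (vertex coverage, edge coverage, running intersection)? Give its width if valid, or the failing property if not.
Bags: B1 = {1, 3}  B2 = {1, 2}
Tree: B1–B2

Every vertex of G appears in some bag (union = {1, 2, 3}); every edge is covered by a bag; and for each vertex v the set of bags containing v is connected in the bag tree. The decomposition is therefore valid. The largest bag has 2 vertices, so the width is 1.

Yes; width 1.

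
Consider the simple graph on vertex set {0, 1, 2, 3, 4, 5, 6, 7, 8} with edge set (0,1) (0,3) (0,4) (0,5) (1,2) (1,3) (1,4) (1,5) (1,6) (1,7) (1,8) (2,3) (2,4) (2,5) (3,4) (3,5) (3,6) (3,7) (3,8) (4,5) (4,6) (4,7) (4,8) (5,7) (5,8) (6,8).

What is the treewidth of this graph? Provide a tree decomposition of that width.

Every bag has size at most 5, so the width is 5 − 1 = 4 and tw(G) ≤ 4. For the lower bound, the 5 vertices {0, 1, 3, 4, 5} are pairwise adjacent, and any tree decomposition puts a clique entirely inside one bag — forcing width ≥ 4. Therefore the treewidth is 4.

Treewidth 4.
One optimal decomposition is:
Bags: B1 = {1, 2, 3, 4, 5}  B2 = {0, 1, 3, 4, 5}  B3 = {1, 3, 4, 5, 7}  B4 = {1, 3, 4, 5, 8}  B5 = {1, 3, 4, 6, 8}
Tree: B1–B2, B1–B3, B2–B4, B4–B5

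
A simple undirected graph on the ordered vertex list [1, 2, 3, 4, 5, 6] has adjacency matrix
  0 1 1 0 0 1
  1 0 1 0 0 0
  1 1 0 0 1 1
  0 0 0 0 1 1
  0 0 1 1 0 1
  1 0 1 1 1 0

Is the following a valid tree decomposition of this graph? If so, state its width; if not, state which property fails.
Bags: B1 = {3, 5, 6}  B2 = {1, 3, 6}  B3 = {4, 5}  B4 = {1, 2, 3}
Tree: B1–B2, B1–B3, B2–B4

A tree decomposition must satisfy three properties: every vertex lies in some bag; for every edge, both endpoints lie together in some bag; and for every vertex, the bags containing it form a connected subtree. Here edge (6,4) lies in no bag, so the decomposition is invalid.

No — edge (6,4) lies in no bag.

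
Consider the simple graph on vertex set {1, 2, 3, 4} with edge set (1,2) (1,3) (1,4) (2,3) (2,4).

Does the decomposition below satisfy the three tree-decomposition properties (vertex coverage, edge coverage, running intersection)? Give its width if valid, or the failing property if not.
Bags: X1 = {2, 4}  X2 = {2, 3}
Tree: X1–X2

A tree decomposition must satisfy three properties: every vertex lies in some bag; for every edge, both endpoints lie together in some bag; and for every vertex, the bags containing it form a connected subtree. Here vertex 1 appears in no bag, so the decomposition is invalid.

No — vertex 1 appears in no bag.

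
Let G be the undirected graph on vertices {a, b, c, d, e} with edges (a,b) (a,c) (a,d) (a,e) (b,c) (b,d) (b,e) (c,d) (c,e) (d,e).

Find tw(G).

4

A width-4 tree decomposition is:
Bags: B1 = {a, b, c, d, e}
Tree: (single bag)
With just one bag of size 5, the width is 5 − 1 = 4, so tw(G) ≤ 4. For the lower bound, the 5 vertices {a, b, c, d, e} are pairwise adjacent, and any tree decomposition puts a clique entirely inside one bag — forcing width ≥ 4. The upper and lower bounds meet at 4, so that is the treewidth.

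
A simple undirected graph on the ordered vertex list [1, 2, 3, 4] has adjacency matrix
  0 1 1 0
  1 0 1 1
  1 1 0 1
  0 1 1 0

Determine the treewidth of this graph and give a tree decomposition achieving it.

The largest bag has 3 vertices, giving width 2; this decomposition certifies tw(G) ≤ 2. On the other hand G contains the 3-clique {1, 2, 3}. A clique must lie in a single bag of any decomposition, so no decomposition can have width below 2. Combining the bounds, tw(G) = 2.

Treewidth 2.
Bags: B1 = {2, 3, 4}  B2 = {1, 2, 3}
Tree: B1–B2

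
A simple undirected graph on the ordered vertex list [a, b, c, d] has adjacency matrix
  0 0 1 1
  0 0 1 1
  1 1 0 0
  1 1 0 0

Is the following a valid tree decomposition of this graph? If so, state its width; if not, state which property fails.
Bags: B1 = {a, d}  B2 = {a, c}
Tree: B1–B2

No — vertex b appears in no bag.

A tree decomposition must satisfy three properties: every vertex lies in some bag; for every edge, both endpoints lie together in some bag; and for every vertex, the bags containing it form a connected subtree. Here vertex b appears in no bag, so the decomposition is invalid.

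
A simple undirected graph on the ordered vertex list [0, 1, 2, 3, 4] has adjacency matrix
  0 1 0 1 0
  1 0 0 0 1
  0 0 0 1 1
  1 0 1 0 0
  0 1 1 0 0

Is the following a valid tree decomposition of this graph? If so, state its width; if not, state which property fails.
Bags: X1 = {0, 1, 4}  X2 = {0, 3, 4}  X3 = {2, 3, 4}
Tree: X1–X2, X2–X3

Yes; width 2.

Vertex coverage: the bags together contain {0, 1, 2, 3, 4}, the full vertex set. Edge coverage: each edge of G has both endpoints in at least one bag. Running intersection: for every vertex, the bags containing it form a connected subtree. All three properties hold, so this is a valid tree decomposition of width max|bag| − 1 = 2, and hence tw(G) ≤ 2.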